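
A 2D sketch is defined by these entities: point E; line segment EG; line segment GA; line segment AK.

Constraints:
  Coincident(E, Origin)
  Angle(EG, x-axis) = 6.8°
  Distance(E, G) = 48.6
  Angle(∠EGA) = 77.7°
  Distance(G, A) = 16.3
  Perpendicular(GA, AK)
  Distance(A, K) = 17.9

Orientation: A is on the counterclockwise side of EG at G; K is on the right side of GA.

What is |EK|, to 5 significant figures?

65.654

∠EGA = 77.7°, so GA runs at 6.8° + (180° − 77.7°) = 109.10° from the x-axis; with |GA| = 16.3, A = G + 16.3·(cos 109.10°, sin 109.10°) = (42.924, 21.157). GA is perpendicular to AK; with |AK| = 17.9 on the right of GA, K = A + 17.9·(0.94495, 0.32722) = (59.839, 27.014). Then |EK| = |K − E| = 65.654.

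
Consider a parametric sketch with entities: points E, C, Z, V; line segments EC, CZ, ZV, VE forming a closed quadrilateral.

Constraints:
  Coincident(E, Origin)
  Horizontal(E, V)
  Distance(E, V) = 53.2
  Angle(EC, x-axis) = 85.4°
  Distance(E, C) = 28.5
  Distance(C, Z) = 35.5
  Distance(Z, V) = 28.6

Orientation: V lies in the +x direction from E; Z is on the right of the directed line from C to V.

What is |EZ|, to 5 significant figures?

24.625

Checks: |CZ| = 35.50 ✓; |ZV| = 28.60 ✓.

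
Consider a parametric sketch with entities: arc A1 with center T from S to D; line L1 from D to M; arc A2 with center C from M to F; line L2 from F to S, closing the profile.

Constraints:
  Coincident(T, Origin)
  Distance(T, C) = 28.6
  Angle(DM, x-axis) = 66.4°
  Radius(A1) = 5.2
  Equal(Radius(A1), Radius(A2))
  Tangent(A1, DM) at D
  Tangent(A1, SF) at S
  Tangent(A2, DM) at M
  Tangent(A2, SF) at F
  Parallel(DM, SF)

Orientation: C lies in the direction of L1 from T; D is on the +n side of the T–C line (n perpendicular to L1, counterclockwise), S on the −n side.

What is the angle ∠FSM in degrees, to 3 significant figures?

20.0°

Tangency of A1 to both parallel lines with radius 5.2 puts D and S at T ± 5.2·n: D = (-4.77, 2.08), S = (4.77, -2.08). Equal radii place M and F the same way about C: M = C + 5.2·n = (6.68, 28.3), F = C − 5.2·n = (16.2, 24.1). Then cos ∠FSM = SF·SM / (|SF||SM|), giving 20.0°.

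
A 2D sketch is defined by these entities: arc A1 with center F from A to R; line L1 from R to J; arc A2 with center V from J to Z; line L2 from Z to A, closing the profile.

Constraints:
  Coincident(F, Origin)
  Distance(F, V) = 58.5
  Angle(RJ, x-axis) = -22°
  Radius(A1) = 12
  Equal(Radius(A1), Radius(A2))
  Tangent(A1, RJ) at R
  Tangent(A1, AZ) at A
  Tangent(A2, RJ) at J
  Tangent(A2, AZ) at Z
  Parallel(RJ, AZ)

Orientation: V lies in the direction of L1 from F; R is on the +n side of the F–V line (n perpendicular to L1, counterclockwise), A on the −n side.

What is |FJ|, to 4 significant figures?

59.72

Tangency of A1 to both parallel lines with radius 12.0 puts R and A at F ± 12.0·n: R = (4.495, 11.13), A = (-4.495, -11.13). Equal radii place J and Z the same way about V: J = V + 12.0·n = (58.74, -10.79), Z = V − 12.0·n = (49.74, -33.04). Then |FJ| = |J − F| = 59.72.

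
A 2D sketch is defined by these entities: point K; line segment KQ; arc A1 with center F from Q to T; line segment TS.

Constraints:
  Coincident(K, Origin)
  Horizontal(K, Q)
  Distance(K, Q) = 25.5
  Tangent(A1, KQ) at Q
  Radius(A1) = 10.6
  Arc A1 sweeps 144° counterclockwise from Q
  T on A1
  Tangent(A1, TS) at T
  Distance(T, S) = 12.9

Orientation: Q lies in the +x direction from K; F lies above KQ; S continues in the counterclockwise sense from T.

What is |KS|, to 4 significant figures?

34.20

On A1, Q sits at bearing -90° from F; a 144° counterclockwise sweep puts T at bearing 54°, so T = F + 10.6·(cos 54°, sin 54°) = (31.73, 19.18). A1 meets TS tangentially, so FT is at right angles to TS, so TS runs along (−sin 54°, cos 54°); with |TS| = 12.9, S = (21.29, 26.76). Then |KS| = |S − K| = 34.20.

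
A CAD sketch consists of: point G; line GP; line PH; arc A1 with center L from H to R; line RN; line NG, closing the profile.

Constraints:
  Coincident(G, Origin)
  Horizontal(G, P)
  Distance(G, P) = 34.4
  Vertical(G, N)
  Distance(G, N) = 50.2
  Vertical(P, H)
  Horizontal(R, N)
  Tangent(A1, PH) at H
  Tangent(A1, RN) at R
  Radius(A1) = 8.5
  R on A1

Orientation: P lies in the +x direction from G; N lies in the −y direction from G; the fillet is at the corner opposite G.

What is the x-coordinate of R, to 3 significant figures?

25.9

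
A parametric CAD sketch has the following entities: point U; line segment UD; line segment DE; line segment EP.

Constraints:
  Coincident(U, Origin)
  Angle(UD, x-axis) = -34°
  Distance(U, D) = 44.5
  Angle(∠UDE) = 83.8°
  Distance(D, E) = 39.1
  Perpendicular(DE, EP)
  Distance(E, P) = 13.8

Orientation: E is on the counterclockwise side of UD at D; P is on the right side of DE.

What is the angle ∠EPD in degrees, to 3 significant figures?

70.6°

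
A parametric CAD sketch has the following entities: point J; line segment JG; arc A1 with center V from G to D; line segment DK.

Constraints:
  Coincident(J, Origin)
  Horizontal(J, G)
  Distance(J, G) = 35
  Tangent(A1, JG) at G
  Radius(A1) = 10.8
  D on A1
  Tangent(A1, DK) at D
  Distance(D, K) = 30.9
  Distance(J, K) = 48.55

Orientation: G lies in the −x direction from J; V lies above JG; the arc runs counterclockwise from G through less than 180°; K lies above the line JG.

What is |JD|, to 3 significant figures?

26.6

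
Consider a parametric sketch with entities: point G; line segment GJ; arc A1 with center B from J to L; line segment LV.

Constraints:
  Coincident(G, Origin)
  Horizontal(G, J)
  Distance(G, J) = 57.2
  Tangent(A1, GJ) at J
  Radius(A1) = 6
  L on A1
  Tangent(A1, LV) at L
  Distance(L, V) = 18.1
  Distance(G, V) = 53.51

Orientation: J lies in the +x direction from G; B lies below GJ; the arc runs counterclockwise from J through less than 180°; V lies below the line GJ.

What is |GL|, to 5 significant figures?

51.525

Checks: |BL| = 6.000 ✓; ∠(BL, LV) = 90.00° ✓; |LV| = 18.10 ✓; |GV| = 53.51 ✓.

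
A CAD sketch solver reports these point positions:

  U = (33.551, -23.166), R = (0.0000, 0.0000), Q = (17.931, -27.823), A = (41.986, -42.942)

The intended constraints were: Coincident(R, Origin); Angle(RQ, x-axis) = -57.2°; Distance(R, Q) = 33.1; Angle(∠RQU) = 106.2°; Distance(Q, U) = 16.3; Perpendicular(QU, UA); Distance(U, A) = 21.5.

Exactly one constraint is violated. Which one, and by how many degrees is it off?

Perpendicular(QU, UA) — off by 6.50°.

R = (0.00, 0.00) ✓; RQ at -57.20° ✓; |RQ| = 33.10 ✓; ∠RQU = 106.2° ✓; |QU| = 16.30 ✓; ∠(QU, UA) = 83.50° ✗; |UA| = 21.50 ✓.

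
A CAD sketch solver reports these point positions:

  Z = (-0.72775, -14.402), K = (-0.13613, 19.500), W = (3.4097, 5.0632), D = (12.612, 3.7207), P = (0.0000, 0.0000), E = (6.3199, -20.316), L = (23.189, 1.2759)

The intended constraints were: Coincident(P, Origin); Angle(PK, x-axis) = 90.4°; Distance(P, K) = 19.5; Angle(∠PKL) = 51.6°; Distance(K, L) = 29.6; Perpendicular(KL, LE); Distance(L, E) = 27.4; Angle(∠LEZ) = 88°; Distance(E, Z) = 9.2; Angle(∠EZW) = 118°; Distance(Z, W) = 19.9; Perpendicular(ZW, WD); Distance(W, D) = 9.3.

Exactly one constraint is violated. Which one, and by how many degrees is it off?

Perpendicular(ZW, WD) — off by 3.70°.

P = (0.00, 0.00) ✓; PK at 90.40° ✓; |PK| = 19.50 ✓; ∠PKL = 51.60° ✓; |KL| = 29.60 ✓; ∠(KL, LE) = 90.00° ✓; |LE| = 27.40 ✓; ∠LEZ = 88.00° ✓; |EZ| = 9.200 ✓; ∠EZW = 118.0° ✓; |ZW| = 19.90 ✓; ∠(ZW, WD) = 86.30° ✗; |WD| = 9.300 ✓.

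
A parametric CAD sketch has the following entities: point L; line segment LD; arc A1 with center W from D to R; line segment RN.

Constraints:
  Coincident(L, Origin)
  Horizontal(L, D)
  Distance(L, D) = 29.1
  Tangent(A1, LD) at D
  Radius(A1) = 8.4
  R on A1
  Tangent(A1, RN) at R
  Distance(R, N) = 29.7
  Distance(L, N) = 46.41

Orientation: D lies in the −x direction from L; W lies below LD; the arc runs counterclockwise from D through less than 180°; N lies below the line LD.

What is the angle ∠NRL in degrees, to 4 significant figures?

84.47°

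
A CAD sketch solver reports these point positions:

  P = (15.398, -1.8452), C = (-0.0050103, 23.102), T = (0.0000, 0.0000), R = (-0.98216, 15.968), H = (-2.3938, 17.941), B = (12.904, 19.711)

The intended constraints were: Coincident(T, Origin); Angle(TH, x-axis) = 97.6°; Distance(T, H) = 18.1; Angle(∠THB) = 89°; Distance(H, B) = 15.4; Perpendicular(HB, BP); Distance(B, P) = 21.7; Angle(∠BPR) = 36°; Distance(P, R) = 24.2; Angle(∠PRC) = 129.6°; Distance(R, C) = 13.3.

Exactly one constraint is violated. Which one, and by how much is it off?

Distance(R, C) = 13.3 — off by 6.10.

T = (0.00, 0.00) ✓; TH at 97.60° ✓; |TH| = 18.10 ✓; ∠THB = 89.00° ✓; |HB| = 15.40 ✓; ∠(HB, BP) = 90.00° ✓; |BP| = 21.70 ✓; ∠BPR = 36.00° ✓; |PR| = 24.20 ✓; ∠PRC = 129.6° ✓; |RC| = 7.201 ✗.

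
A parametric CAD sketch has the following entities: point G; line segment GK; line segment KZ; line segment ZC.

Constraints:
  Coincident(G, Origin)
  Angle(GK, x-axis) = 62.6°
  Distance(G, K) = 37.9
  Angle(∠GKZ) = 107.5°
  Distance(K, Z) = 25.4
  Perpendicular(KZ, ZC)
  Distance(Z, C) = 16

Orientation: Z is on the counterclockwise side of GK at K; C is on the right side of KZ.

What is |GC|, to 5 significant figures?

63.822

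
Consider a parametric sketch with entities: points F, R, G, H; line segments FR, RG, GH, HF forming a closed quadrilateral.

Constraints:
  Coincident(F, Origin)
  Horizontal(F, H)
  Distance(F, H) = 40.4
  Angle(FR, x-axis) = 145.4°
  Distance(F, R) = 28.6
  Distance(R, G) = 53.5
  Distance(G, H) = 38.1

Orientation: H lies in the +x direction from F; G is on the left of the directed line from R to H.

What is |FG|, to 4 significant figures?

44.19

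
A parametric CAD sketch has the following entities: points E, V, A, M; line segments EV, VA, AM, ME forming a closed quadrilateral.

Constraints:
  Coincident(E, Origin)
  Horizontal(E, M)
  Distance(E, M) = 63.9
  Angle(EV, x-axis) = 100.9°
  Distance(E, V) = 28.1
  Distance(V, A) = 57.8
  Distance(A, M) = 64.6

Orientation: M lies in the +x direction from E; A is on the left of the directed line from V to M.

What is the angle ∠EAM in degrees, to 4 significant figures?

54.46°

Checks: EV at 100.9° ✓; |VA| = 57.80 ✓; |AM| = 64.60 ✓.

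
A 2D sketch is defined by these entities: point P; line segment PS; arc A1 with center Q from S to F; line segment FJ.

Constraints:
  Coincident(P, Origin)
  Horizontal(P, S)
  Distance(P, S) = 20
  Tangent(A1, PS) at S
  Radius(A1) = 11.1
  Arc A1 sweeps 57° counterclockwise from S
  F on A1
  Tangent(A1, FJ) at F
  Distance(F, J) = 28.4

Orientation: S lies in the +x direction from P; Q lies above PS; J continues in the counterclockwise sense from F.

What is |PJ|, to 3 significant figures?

53.3

On A1, S sits at bearing -90° from Q; a 57° counterclockwise sweep puts F at bearing -33°, so F = Q + 11.1·(cos -33°, sin -33°) = (29.3, 5.05). A1 meets FJ tangentially, so QF is at right angles to FJ, so FJ runs along (−sin -33°, cos -33°); with |FJ| = 28.4, J = (44.8, 28.9). Then |PJ| = |J − P| = 53.3.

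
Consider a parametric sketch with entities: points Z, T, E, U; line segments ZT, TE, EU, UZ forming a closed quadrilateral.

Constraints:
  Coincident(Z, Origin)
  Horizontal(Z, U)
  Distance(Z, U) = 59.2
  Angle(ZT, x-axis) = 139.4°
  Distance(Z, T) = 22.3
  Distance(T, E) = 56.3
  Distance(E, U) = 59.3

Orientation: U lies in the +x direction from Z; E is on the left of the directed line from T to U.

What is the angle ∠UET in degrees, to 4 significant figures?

84.16°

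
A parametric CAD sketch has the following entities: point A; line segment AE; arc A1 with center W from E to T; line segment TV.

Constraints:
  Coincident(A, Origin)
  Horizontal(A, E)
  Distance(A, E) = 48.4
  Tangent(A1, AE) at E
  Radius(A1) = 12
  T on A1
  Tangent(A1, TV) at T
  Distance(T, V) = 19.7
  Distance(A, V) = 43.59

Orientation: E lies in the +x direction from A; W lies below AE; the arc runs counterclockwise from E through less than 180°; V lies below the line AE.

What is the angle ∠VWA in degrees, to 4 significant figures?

60.91°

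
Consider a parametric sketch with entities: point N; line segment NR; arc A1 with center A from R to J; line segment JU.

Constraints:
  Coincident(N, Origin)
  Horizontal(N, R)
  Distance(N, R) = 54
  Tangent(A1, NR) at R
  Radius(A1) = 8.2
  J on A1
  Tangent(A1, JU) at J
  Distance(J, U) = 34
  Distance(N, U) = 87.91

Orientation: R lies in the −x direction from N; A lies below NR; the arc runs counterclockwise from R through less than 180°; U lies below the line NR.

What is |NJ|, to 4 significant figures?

59.85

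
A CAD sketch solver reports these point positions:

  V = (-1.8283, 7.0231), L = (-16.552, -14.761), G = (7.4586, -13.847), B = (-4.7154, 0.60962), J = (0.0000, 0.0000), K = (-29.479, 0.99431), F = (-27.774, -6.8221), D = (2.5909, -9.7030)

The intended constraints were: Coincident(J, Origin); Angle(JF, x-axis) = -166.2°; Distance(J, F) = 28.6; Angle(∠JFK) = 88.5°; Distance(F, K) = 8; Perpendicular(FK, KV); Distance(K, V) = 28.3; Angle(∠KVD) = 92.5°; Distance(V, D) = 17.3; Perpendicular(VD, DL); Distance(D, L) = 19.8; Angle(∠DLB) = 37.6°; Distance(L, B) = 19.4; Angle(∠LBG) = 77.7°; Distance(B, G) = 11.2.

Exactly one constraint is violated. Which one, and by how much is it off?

Distance(B, G) = 11.2 — off by 7.70.

J = (0.00, 0.00) ✓; JF at -166.2° ✓; |JF| = 28.60 ✓; ∠JFK = 88.50° ✓; |FK| = 8.000 ✓; ∠(FK, KV) = 90.01° ✓; |KV| = 28.30 ✓; ∠KVD = 92.50° ✓; |VD| = 17.30 ✓; ∠(VD, DL) = 90.00° ✓; |DL| = 19.80 ✓; ∠DLB = 37.60° ✓; |LB| = 19.40 ✓; ∠LBG = 77.70° ✓; |BG| = 18.90 ✗.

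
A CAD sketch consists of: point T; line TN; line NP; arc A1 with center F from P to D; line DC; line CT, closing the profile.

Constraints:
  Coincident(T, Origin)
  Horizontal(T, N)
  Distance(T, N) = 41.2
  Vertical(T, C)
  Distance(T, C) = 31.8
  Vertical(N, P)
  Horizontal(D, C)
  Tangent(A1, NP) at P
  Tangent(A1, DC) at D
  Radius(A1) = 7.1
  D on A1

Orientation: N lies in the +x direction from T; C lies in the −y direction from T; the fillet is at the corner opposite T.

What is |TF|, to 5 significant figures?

42.106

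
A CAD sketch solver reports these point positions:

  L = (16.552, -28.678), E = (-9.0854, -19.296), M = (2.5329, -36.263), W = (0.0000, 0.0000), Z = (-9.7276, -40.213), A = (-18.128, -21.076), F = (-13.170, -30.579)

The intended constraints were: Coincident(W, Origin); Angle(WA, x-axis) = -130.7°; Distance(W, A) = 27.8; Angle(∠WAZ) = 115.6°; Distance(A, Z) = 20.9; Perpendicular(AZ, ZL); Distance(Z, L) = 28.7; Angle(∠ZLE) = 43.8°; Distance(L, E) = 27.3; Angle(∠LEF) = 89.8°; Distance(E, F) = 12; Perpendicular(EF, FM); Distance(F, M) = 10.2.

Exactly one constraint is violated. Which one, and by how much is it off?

Distance(F, M) = 10.2 — off by 6.50.

W = (0.00, 0.00) ✓; WA at -130.7° ✓; |WA| = 27.80 ✓; ∠WAZ = 115.6° ✓; |AZ| = 20.90 ✓; ∠(AZ, ZL) = 90.00° ✓; |ZL| = 28.70 ✓; ∠ZLE = 43.80° ✓; |LE| = 27.30 ✓; ∠LEF = 89.80° ✓; |EF| = 12.00 ✓; ∠(EF, FM) = 90.00° ✓; |FM| = 16.70 ✗.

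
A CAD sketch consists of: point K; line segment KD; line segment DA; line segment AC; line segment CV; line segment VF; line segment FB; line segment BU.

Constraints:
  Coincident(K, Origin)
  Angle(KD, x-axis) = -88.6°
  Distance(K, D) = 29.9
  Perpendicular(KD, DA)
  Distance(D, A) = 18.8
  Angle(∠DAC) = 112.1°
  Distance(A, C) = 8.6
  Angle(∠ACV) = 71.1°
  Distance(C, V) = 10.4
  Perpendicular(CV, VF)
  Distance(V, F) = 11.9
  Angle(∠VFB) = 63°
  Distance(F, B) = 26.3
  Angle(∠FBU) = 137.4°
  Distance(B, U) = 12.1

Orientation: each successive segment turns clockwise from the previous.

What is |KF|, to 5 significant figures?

35.002

K is at the origin; KD runs at -88.6° with length 29.9, so D = (0.73052, -29.891). The perpendicularity gives DA at right angles to KD, so DA runs at -178.60°; with |DA| = 18.8, A = (-18.064, -30.350). ∠DAC = 112.1° gives AC at 113.50° from the x-axis; with |AC| = 8.6, C = (-21.493, -22.464). ∠ACV = 71.1° gives CV at 4.6000° from the x-axis; with |CV| = 10.4, V = (-11.127, -21.630). CV ⟂ VF, so VF runs at -85.400°; with |VF| = 11.9, F = (-10.172, -33.491). Then |KF| = |F − K| = 35.002.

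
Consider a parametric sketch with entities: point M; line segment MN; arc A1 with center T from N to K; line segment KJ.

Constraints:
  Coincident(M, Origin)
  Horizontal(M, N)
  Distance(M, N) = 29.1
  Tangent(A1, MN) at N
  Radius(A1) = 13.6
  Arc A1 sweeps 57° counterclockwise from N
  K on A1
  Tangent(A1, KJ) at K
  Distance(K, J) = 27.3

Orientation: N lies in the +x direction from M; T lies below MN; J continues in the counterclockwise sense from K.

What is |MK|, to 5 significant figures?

18.747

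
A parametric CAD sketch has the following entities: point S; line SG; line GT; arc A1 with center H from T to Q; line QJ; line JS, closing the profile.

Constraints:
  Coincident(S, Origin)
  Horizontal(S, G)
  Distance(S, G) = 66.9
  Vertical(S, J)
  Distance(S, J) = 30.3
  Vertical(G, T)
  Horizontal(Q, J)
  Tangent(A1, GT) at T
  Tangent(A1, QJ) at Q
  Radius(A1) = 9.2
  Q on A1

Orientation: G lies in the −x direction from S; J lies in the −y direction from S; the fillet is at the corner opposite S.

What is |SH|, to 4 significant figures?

61.44

S is at the origin; S and G share the same y with |SG| = 66.9 and G on the −x side, so G = (-66.90, 0.000). S and J share the same x with |SJ| = 30.3 and J on the −y side, so J = (0.000, -30.30). The virtual corner opposite S is at (-66.90, -30.30). Since A1 is tangent to GT there, HT ⟂ GT and since A1 is tangent to QJ there, HQ ⟂ QJ, with radius 9.2, so the center H sits 9.2 in from both sides at H = (-57.70, -21.10). Then |SH| = |H − S| = 61.44.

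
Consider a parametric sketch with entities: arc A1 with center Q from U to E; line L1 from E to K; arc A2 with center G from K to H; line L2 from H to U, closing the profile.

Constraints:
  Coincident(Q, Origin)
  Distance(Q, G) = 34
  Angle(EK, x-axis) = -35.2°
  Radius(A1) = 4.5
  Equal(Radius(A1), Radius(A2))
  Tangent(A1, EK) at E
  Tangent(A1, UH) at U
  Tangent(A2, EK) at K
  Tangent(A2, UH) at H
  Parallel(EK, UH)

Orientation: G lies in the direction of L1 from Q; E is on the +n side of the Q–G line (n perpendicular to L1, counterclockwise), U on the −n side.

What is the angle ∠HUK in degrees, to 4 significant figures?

14.83°

Tangency of A1 to both parallel lines with radius 4.5 puts E and U at Q ± 4.5·n: E = (2.594, 3.677), U = (-2.594, -3.677). Equal radii place K and H the same way about G: K = G + 4.5·n = (30.38, -15.92), H = G − 4.5·n = (25.19, -23.28). Then cos ∠HUK = UH·UK / (|UH||UK|), giving 14.83°.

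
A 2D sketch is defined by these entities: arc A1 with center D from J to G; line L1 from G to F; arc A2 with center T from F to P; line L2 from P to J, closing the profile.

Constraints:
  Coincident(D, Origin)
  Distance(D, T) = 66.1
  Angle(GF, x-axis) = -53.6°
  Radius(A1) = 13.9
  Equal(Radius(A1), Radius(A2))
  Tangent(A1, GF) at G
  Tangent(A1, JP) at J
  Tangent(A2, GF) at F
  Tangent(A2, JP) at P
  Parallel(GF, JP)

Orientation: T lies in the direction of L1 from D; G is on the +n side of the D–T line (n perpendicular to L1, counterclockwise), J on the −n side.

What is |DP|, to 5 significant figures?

67.546

The slot axis is L1's direction at -53.6°, so u = (cos -53.6°, sin -53.6°) = (0.59342, -0.80489) and n = (−sin -53.6°, cos -53.6°) = (0.80489, 0.59342). D is at the origin and T lies 66.1 along u from D, so T = 66.1·u = (39.225, -53.203). Tangency of A1 to both parallel lines with radius 13.9 puts G and J at D ± 13.9·n: G = (11.188, 8.2485), J = (-11.188, -8.2485). Equal radii place F and P the same way about T: F = T + 13.9·n = (50.413, -44.955), P = T − 13.9·n = (28.037, -61.452). Then |DP| = |P − D| = 67.546.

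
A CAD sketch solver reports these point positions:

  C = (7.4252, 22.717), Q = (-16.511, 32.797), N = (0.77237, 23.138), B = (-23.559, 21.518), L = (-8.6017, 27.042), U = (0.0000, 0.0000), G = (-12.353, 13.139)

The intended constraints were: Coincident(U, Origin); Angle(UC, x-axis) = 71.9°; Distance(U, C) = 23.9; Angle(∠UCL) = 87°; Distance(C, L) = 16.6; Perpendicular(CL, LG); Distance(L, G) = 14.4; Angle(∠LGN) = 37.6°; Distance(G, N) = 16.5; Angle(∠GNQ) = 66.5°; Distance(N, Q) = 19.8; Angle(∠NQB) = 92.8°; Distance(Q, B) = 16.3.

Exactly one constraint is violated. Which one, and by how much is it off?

Distance(Q, B) = 16.3 — off by 3.00.

U = (0.00, 0.00) ✓; UC at 71.90° ✓; |UC| = 23.90 ✓; ∠UCL = 87.00° ✓; |CL| = 16.60 ✓; ∠(CL, LG) = 90.00° ✓; |LG| = 14.40 ✓; ∠LGN = 37.60° ✓; |GN| = 16.50 ✓; ∠GNQ = 66.50° ✓; |NQ| = 19.80 ✓; ∠NQB = 92.80° ✓; |QB| = 13.30 ✗.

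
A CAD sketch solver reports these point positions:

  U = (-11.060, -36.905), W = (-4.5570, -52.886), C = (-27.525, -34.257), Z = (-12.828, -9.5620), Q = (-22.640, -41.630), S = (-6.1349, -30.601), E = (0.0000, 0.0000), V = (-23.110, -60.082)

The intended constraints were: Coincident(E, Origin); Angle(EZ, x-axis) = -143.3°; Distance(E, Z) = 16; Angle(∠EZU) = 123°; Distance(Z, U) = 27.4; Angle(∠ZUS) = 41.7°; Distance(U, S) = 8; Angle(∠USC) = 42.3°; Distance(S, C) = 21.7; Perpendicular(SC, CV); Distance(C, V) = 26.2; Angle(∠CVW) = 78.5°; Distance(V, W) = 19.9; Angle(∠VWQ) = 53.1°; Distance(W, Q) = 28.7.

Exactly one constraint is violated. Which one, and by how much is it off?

Distance(W, Q) = 28.7 — off by 7.40.

E = (0.00, 0.00) ✓; EZ at -143.3° ✓; |EZ| = 16.00 ✓; ∠EZU = 123.0° ✓; |ZU| = 27.40 ✓; ∠ZUS = 41.70° ✓; |US| = 8.000 ✓; ∠USC = 42.30° ✓; |SC| = 21.70 ✓; ∠(SC, CV) = 90.00° ✓; |CV| = 26.20 ✓; ∠CVW = 78.50° ✓; |VW| = 19.90 ✓; ∠VWQ = 53.10° ✓; |WQ| = 21.30 ✗.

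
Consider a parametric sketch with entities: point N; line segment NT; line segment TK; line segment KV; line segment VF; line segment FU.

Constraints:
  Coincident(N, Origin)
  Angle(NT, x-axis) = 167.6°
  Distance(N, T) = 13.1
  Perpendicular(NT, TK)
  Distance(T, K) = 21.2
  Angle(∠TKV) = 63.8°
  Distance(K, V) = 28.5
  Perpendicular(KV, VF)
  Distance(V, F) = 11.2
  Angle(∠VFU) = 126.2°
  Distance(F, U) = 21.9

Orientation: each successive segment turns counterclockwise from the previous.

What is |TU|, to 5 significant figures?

5.3189

KV is perpendicular to VF, so VF runs at 103.80°; with |VF| = 11.2, F = (7.6590, -0.21751). ∠VFU = 126.2° gives FU at 157.60° from the x-axis; with |FU| = 21.9, U = (-12.589, 8.1279). Then |TU| = |U − T| = 5.3189.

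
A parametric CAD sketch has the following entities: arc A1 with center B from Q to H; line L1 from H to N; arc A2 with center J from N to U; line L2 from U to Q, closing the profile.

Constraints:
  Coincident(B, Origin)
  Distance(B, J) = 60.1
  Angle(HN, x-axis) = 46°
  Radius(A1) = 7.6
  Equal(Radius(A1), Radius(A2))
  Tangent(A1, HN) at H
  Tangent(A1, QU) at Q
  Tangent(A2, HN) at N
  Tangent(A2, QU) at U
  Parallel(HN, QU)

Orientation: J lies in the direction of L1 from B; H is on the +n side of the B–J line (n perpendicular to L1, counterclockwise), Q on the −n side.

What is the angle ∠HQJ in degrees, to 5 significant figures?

82.793°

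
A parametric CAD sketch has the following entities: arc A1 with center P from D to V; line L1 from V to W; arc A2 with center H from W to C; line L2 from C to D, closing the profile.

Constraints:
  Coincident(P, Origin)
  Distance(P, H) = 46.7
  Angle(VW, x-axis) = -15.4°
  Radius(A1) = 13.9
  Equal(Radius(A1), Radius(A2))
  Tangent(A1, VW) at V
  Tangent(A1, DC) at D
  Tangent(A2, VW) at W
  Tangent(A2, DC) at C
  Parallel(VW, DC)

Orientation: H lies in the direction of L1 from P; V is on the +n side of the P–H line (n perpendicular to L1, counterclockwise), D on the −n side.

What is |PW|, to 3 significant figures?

48.7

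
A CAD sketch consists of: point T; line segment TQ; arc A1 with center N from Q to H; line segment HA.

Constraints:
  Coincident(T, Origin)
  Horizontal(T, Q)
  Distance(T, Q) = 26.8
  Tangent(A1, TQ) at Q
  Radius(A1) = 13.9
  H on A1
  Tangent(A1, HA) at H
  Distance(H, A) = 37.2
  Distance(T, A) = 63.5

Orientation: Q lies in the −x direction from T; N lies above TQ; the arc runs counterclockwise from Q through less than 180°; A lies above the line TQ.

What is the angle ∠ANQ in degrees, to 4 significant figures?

167.3°

T is at the origin; TQ is horizontal with |TQ| = 26.8 and Q on the −x side, so Q = (-26.80, 0.000). The tangent condition forces NQ to be normal to TQ, so N = Q + (0, 13.9) = (-26.80, 13.90). Since NH ⟂ HA (tangency), |NA| = √(13.9² + 37.2²) = 39.71 regardless of where H sits on A1. So A lies on both circle(T, 63.5) and circle(N, 39.71); the above-TQ intersection is A = (-35.51, 52.65). H is the foot of the tangent from A: H = (-15.16, 21.50).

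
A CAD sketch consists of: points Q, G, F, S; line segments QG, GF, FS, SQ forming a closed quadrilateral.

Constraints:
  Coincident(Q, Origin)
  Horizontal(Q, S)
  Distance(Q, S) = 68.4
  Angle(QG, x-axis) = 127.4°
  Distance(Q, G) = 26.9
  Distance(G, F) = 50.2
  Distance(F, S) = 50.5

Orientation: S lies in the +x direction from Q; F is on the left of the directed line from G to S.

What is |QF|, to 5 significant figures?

47.398

Q is at the origin; Q and S share the same y with |QS| = 68.4 and S in +x, so S = (68.4, 0). QG runs at 127.4° with |QG| = 26.9, so G = (-16.338, 21.370). F is determined by |GF| = 50.2 and |FS| = 50.5 together: it lies at the intersection of circle(G, 50.2) and circle(S, 50.5). With |GS| = 87.391, the foot of the radical line on GS is 43.523 from G and the perpendicular offset is √(50.2² − 43.523²) = 25.016. Taking the left-of-GS solution: F = (31.980, 34.984).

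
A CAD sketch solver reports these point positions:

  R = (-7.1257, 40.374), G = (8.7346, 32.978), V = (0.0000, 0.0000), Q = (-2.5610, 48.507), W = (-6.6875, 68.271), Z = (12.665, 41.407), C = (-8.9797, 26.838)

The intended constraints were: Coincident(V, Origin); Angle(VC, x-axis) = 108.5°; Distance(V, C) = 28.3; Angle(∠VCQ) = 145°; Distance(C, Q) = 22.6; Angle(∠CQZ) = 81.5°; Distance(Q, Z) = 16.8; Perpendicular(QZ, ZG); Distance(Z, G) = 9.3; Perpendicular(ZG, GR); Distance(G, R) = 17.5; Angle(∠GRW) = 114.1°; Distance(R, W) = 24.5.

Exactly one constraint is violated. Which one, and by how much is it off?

Distance(R, W) = 24.5 — off by 3.40.

V = (0.00, 0.00) ✓; VC at 108.5° ✓; |VC| = 28.30 ✓; ∠VCQ = 145.0° ✓; |CQ| = 22.60 ✓; ∠CQZ = 81.50° ✓; |QZ| = 16.80 ✓; ∠(QZ, ZG) = 90.00° ✓; |ZG| = 9.300 ✓; ∠(ZG, GR) = 90.00° ✓; |GR| = 17.50 ✓; ∠GRW = 114.1° ✓; |RW| = 27.90 ✗.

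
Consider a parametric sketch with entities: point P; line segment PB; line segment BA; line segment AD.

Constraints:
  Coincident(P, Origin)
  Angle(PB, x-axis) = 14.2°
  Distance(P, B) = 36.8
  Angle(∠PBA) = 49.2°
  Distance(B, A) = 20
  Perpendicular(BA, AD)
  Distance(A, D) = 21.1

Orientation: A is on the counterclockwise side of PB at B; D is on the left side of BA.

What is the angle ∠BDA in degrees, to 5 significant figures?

43.467°

P is at the origin; PB runs at 14.2° with length 36.8, so B = 36.8·(cos 14.2°, sin 14.2°) = (35.676, 9.0273). ∠PBA = 49.2°, so BA runs at 14.2° + (180° − 49.2°) = 145.00° from the x-axis; with |BA| = 20.0, A = B + 20.0·(cos 145.00°, sin 145.00°) = (19.293, 20.499). BA ⟂ AD; with |AD| = 21.1 on the left of BA, D = A + 21.1·(-0.57358, -0.81915) = (7.1901, 3.2147). Then cos ∠BDA = DB·DA / (|DB||DA|), giving 43.467°.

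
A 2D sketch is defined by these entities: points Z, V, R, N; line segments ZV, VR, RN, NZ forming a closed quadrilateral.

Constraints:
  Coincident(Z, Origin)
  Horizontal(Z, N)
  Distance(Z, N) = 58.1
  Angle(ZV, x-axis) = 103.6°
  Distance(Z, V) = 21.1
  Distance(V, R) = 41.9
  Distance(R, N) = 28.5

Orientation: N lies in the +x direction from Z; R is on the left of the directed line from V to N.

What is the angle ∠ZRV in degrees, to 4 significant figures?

29.29°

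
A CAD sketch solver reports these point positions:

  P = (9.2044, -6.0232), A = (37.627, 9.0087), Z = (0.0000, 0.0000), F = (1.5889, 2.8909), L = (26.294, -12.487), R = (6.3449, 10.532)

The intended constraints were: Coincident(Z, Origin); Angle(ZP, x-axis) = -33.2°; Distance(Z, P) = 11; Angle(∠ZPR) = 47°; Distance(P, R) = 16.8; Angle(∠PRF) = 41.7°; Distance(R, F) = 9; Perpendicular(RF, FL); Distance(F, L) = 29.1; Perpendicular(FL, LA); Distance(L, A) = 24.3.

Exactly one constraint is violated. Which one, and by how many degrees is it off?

Perpendicular(FL, LA) — off by 4.10°.

Z = (0.00, 0.00) ✓; ZP at -33.20° ✓; |ZP| = 11.00 ✓; ∠ZPR = 47.00° ✓; |PR| = 16.80 ✓; ∠PRF = 41.70° ✓; |RF| = 9.000 ✓; ∠(RF, FL) = 90.00° ✓; |FL| = 29.10 ✓; ∠(FL, LA) = 94.10° ✗; |LA| = 24.30 ✓.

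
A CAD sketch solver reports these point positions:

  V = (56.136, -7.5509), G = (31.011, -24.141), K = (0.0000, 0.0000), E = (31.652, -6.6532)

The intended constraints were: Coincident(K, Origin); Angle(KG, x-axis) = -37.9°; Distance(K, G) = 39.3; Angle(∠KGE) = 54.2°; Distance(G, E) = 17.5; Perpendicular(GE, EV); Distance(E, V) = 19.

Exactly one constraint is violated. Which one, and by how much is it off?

Distance(E, V) = 19 — off by 5.50.

K = (0.00, 0.00) ✓; KG at -37.90° ✓; |KG| = 39.30 ✓; ∠KGE = 54.20° ✓; |GE| = 17.50 ✓; ∠(GE, EV) = 90.00° ✓; |EV| = 24.50 ✗.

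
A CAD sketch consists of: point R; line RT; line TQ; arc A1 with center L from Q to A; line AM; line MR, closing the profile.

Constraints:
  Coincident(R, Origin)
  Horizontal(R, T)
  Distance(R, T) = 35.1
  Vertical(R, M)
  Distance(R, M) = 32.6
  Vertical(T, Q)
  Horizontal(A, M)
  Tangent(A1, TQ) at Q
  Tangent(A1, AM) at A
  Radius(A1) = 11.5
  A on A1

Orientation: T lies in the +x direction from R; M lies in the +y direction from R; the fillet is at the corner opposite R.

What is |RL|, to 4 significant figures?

31.66

RM is vertical with |RM| = 32.6 and M on the +y side, so M = (0.000, 32.60). The virtual corner opposite R is at (35.10, 32.60). Since A1 is tangent to TQ there, LQ ⟂ TQ and the tangent condition forces LA to be normal to AM, with radius 11.5, so the center L sits 11.5 in from both sides at L = (23.60, 21.10). Then |RL| = |L − R| = 31.66.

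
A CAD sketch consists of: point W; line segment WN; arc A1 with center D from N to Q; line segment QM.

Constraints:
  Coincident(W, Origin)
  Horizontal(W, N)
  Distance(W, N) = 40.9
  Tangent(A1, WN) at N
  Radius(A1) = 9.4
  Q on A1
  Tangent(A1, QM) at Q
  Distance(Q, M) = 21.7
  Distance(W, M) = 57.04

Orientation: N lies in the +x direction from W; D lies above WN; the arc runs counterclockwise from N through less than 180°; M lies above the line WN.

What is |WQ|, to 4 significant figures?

51.34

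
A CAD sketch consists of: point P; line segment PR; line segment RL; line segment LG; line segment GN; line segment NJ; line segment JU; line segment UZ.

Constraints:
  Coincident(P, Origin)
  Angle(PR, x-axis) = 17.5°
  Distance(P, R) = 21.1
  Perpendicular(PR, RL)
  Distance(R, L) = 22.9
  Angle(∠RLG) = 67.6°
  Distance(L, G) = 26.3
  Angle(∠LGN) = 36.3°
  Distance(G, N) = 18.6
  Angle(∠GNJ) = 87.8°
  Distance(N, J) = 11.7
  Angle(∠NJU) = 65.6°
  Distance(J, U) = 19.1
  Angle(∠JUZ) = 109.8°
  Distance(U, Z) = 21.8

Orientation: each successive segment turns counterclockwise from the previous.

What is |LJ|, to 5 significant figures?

4.9311

∠LGN = 36.3° gives GN at 3.6000° from the x-axis; with |GN| = 18.6, N = (11.624, 12.483). ∠GNJ = 87.8° gives NJ at 95.800° from the x-axis; with |NJ| = 11.7, J = (10.442, 24.123). Then |LJ| = |J − L| = 4.9311.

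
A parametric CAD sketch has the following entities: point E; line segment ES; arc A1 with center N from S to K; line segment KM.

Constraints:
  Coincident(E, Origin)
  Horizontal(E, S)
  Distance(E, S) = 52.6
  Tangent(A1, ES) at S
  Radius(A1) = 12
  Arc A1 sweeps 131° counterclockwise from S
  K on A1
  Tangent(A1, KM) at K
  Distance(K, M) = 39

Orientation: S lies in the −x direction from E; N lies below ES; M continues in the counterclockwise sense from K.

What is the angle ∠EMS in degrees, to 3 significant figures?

54.7°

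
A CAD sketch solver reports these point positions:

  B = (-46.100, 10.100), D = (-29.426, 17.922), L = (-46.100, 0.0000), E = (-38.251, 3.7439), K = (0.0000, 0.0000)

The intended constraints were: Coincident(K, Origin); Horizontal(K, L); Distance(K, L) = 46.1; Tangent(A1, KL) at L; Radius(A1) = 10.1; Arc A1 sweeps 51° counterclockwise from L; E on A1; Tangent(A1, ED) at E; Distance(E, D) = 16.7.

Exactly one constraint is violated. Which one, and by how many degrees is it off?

Tangent(A1, ED) at E — off by 7.10°.

K = (0.00, 0.00) ✓; K.y = 0.00, L.y = 0.00 ✓; |KL| = 46.10 ✓; ∠(BL, LK) = 90.00° ✓; |BL| = 10.10 ✓; bearing(B→E) − bearing(B→L) = 51.00° ✓; |BE| = 10.10 ✓; ∠(BE, ED) = 82.90° ✗; |ED| = 16.70 ✓.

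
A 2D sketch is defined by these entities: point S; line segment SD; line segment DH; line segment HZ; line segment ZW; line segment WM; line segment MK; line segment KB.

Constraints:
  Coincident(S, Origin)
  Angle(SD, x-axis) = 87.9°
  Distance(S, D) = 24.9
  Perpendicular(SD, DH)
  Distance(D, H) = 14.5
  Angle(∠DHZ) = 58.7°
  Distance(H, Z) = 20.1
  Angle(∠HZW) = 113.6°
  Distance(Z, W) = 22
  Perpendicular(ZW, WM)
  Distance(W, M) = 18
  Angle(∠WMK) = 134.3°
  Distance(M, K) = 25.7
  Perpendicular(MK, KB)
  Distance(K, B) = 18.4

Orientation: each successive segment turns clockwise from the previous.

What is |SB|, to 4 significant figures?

33.31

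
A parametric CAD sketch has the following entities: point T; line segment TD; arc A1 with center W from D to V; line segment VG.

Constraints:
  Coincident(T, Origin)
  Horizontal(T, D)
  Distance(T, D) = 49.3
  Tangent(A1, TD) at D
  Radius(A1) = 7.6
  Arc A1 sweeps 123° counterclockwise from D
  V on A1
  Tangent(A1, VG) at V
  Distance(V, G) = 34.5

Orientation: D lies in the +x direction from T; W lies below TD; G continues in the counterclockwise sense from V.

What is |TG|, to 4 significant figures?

73.91

On A1, D sits at bearing 90° from W; a 123° counterclockwise sweep puts V at bearing 213°, so V = W + 7.6·(cos 213°, sin 213°) = (42.93, -11.74). Tangency of A1 to VG means the radius WV is perpendicular to VG, so VG runs along (−sin 213°, cos 213°); with |VG| = 34.5, G = (61.72, -40.67). Then |TG| = |G − T| = 73.91.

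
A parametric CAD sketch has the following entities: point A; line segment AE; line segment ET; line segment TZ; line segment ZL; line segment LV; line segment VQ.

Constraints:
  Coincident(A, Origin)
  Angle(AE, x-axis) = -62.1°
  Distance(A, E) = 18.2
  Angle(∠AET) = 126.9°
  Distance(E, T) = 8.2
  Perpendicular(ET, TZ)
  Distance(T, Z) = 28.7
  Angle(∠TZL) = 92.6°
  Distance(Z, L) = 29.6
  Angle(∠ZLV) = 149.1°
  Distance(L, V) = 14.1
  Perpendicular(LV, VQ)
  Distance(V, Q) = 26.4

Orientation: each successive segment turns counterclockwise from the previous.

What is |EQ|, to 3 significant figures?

21.3

∠ZLV = 149.1° gives LV at -161° from the x-axis; with |LV| = 14.1, V = (-21.2, 12.3). LV is perpendicular to VQ, so VQ runs at -70.7°; with |VQ| = 26.4, Q = (-12.5, -12.6). Then |EQ| = |Q − E| = 21.3.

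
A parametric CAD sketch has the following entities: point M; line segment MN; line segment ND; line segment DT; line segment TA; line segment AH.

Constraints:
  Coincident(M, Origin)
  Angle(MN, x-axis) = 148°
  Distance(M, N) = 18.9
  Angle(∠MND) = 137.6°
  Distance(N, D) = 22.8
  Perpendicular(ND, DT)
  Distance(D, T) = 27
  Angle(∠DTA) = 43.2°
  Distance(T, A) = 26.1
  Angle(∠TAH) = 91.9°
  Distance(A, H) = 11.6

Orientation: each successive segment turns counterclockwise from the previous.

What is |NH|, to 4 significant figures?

13.12

M is at the origin; MN runs at 148.0° with length 18.9, so N = (-16.03, 10.02). ∠MND = 137.6° gives ND at -169.6° from the x-axis; with |ND| = 22.8, D = (-38.45, 5.900). ND is perpendicular to DT, so DT runs at -79.60°; with |DT| = 27.0, T = (-33.58, -20.66). ∠DTA = 43.2° gives TA at 57.20° from the x-axis; with |TA| = 26.1, A = (-19.44, 1.282). ∠TAH = 91.9° gives AH at 145.3° from the x-axis; with |AH| = 11.6, H = (-28.98, 7.886). Then |NH| = |H − N| = 13.12.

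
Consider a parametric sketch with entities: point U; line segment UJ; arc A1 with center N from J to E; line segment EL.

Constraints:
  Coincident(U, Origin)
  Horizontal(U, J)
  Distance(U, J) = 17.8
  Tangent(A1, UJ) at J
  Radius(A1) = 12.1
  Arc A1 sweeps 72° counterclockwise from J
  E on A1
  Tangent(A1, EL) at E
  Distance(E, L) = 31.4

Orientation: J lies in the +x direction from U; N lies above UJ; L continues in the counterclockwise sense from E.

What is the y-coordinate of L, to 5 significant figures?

38.224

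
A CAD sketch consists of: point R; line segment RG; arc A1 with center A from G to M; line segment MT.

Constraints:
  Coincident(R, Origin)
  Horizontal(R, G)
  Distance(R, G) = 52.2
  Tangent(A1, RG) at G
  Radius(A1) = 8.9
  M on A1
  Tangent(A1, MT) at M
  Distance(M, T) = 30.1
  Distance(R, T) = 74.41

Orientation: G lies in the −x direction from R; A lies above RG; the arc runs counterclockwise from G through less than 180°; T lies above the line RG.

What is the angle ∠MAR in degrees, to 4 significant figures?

48.19°

Checks: ∠(AG, GR) = 90.00° ✓; |AM| = 8.900 ✓; ∠(AM, MT) = 90.00° ✓; |MT| = 30.10 ✓; |RT| = 74.41 ✓.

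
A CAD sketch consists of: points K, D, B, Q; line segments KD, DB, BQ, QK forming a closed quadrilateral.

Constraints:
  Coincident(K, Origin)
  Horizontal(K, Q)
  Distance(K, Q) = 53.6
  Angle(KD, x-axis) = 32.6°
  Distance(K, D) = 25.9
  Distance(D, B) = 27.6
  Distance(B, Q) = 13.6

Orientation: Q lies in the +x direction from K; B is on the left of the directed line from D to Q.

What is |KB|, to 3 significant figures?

51.1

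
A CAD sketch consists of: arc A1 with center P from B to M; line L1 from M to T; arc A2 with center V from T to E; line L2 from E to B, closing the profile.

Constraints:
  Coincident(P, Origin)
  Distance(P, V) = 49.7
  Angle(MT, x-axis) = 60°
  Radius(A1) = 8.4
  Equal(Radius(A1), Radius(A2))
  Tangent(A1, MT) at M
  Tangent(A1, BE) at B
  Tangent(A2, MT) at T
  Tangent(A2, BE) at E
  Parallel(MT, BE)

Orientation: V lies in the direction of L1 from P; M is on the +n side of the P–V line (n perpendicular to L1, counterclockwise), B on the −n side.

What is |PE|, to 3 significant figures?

50.4

Tangency of A1 to both parallel lines with radius 8.4 puts M and B at P ± 8.4·n: M = (-7.27, 4.20), B = (7.27, -4.20). Equal radii place T and E the same way about V: T = V + 8.4·n = (17.6, 47.2), E = V − 8.4·n = (32.1, 38.8). Then |PE| = |E − P| = 50.4.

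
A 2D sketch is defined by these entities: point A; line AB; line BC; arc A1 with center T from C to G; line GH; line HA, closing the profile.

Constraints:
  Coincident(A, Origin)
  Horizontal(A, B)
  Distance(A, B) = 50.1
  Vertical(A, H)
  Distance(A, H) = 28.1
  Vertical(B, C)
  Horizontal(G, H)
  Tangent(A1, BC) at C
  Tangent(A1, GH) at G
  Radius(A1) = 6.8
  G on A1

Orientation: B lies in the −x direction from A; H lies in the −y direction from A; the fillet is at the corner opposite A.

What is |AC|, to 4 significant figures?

54.44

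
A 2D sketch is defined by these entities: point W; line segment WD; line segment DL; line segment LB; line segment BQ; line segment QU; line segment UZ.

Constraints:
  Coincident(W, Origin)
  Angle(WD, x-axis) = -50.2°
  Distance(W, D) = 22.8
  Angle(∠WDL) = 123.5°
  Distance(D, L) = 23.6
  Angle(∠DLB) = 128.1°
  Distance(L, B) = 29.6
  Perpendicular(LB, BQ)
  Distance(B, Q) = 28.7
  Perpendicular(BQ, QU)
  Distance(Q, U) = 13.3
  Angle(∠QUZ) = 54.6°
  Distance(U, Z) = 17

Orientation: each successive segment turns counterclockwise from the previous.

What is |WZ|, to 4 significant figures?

42.03

The perpendicularity gives QU at right angles to BQ, so QU runs at -121.8°; with |QU| = 13.3, U = (22.25, 14.05). ∠QUZ = 54.6° gives UZ at 3.600° from the x-axis; with |UZ| = 17.0, Z = (39.22, 15.12). Then |WZ| = |Z − W| = 42.03.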